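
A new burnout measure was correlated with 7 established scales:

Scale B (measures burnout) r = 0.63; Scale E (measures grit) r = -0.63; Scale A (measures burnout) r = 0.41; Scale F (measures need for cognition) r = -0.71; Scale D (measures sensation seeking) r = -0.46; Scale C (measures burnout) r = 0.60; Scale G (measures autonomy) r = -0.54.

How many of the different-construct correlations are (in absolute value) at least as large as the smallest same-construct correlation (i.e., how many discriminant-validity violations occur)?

Convergent (same construct = burnout): Scale B, Scale A, Scale C.
Smallest convergent = 0.41. Discriminant |r|: 0.63, 0.71, 0.46, 0.54; count ≥ 0.41 → 4.

4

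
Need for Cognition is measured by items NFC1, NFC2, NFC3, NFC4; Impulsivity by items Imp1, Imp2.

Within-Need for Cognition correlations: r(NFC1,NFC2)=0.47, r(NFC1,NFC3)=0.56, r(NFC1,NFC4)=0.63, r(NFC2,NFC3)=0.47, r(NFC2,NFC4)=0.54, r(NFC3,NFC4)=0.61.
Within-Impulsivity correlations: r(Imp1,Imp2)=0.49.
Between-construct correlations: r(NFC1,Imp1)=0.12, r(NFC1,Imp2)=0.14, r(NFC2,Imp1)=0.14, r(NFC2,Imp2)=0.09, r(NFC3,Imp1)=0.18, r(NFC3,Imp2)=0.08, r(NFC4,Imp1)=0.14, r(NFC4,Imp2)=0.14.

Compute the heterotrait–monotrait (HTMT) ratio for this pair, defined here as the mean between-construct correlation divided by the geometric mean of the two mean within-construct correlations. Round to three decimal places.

Between-construct mean = 1.03/8 = 0.1288.
Mean within-NFC = 3.28/6 = 0.5467; mean within-Imp = 0.49/1 = 0.4900.
Geometric mean = √(0.5467 × 0.4900) = 0.5176.
HTMT = 0.1288 / 0.5176 = 0.249.

0.249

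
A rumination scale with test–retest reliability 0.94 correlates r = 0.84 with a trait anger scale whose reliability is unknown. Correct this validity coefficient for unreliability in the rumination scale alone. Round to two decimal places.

Single correction: r_c = r_obs / √r_xx = 0.84 / √0.94 = 0.84 / 0.9695 ≈ 0.87.

0.87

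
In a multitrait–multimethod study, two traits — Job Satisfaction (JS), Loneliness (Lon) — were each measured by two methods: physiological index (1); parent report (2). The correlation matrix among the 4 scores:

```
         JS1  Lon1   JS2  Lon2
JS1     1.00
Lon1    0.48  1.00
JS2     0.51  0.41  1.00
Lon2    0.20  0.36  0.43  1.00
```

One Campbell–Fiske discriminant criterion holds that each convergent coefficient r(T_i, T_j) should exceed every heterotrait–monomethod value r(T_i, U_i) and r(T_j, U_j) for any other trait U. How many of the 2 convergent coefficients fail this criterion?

1

Convergent coefficients and their comparison sets:
JS (methods 1·2): 0.51 vs {0.48, 0.43} → pass.
Lon (methods 1·2): 0.36 vs {0.48, 0.43} → fail.
1 of 2 fail.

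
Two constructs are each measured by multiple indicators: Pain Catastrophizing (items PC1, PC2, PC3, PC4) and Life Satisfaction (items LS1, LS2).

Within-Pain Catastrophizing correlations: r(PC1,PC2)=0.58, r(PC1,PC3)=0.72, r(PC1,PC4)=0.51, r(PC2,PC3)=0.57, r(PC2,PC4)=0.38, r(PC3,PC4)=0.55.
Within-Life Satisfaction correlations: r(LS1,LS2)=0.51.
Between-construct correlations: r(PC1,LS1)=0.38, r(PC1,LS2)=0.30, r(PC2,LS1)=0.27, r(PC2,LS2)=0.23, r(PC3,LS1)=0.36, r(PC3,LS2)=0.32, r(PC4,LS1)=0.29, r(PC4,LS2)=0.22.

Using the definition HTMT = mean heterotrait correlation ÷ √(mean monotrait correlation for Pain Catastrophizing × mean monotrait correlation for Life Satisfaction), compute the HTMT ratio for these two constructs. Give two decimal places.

Between-construct mean = 2.37/8 = 0.2963.
Mean within-PC = 3.31/6 = 0.5517; mean within-LS = 0.51/1 = 0.5100.
Geometric mean = √(0.5517 × 0.5100) = 0.5304.
HTMT = 0.2963 / 0.5304 = 0.56.

0.56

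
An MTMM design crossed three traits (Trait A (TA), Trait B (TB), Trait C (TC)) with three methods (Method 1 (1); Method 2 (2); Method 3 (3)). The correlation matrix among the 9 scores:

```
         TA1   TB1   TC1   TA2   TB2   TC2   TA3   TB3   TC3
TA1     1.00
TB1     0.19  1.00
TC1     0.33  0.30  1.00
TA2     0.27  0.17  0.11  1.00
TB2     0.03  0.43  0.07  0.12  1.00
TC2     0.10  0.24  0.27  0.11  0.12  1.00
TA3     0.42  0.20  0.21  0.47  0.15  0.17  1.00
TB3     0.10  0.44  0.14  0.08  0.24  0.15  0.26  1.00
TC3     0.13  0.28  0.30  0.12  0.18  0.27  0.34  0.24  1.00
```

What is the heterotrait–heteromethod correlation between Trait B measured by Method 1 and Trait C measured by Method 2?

Different traits and methods: r(TB1, TC2) = 0.24.

0.24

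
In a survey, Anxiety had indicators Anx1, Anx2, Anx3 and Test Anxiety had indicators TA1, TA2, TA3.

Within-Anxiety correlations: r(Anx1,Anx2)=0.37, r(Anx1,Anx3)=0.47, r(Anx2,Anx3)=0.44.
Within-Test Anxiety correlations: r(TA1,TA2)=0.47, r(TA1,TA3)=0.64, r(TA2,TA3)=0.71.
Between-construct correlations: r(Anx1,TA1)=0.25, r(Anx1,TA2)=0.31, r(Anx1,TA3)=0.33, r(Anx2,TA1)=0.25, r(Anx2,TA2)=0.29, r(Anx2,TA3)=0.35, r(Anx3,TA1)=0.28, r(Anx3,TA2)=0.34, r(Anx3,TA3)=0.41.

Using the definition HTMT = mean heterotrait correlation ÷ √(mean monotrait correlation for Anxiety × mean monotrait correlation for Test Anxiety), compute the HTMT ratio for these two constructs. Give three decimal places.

Mean heterotrait r = 2.81/9 = 0.3122.
Mean within-Anx = 1.28/3 = 0.4267; mean within-TA = 1.82/3 = 0.6067.
Geometric mean = √(0.4267 × 0.6067) = 0.5088.
HTMT = 0.3122 / 0.5088 = 0.614.

0.614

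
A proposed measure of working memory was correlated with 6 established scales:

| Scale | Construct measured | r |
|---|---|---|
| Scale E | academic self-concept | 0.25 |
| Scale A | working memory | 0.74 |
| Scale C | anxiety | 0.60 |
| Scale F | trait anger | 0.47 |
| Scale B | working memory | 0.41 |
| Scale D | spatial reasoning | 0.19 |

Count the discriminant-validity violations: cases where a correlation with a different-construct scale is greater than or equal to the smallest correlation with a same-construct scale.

2

Convergent (same construct = working memory): Scale A, Scale B.
Smallest convergent = 0.41. Discriminant values: 0.25, 0.60, 0.47, 0.19; count ≥ 0.41 → 2.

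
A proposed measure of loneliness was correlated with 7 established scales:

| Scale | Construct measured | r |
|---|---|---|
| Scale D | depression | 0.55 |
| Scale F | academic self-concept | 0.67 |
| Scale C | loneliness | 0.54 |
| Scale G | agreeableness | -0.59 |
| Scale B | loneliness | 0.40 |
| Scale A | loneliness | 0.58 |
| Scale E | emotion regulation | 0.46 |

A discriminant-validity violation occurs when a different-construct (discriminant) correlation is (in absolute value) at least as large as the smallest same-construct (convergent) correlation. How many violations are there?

Convergent (same construct = loneliness): Scale C, Scale B, Scale A.
Smallest convergent = 0.40. Discriminant |r|: 0.55, 0.67, 0.59, 0.46; count ≥ 0.40 → 4.

4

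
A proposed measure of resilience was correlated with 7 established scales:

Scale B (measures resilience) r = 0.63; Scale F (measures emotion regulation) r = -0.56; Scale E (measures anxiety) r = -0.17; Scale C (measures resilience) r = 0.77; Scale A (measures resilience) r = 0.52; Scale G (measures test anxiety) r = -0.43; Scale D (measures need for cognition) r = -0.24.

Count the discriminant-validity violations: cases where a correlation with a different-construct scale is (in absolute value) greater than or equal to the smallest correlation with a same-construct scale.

Convergent (same construct = resilience): Scale B, Scale C, Scale A.
Smallest convergent = 0.52. Discriminant |r|: 0.56, 0.17, 0.43, 0.24; count ≥ 0.52 → 1.

1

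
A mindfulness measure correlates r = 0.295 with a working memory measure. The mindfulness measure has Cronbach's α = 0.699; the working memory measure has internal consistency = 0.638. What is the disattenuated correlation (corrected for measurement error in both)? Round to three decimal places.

r_true = r_obs / √(r_xx · r_yy) = 0.295 / √(0.699 × 0.638) = 0.295 / √0.445962 = 0.295 / 0.6678 ≈ 0.442.

0.442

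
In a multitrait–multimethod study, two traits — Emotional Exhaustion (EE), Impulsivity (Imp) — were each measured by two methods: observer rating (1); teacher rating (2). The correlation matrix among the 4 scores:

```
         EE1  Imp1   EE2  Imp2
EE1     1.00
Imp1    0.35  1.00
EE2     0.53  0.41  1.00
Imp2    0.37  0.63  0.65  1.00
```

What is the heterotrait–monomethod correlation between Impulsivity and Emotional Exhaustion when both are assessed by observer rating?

Different traits, same method: r(Imp1, EE1) = 0.35.

0.35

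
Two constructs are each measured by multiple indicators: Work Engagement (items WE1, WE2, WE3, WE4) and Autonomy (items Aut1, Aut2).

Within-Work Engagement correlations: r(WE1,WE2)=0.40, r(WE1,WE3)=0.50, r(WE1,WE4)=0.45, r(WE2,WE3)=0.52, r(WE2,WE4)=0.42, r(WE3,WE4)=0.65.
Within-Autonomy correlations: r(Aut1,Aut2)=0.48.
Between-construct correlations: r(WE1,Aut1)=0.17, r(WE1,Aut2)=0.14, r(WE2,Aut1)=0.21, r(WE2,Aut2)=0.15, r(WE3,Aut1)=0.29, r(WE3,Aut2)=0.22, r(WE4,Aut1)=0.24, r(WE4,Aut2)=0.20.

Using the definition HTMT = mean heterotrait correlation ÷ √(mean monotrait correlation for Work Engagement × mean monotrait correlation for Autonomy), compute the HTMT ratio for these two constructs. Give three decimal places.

Between-construct mean = 1.62/8 = 0.2025.
Mean within-WE = 2.94/6 = 0.4900; mean within-Aut = 0.48/1 = 0.4800.
Geometric mean = √(0.4900 × 0.4800) = 0.4850.
HTMT = 0.2025 / 0.4850 = 0.418.

0.418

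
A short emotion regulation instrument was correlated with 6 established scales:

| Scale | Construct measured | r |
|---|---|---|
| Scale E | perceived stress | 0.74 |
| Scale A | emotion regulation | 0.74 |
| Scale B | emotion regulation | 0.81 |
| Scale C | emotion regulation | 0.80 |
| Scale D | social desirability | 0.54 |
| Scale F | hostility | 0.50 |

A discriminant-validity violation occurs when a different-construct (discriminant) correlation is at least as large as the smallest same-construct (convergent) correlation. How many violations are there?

1

Convergent (same construct = emotion regulation): Scale A, Scale B, Scale C.
Smallest convergent = 0.74. Discriminant values: 0.74, 0.54, 0.50; count ≥ 0.74 → 1.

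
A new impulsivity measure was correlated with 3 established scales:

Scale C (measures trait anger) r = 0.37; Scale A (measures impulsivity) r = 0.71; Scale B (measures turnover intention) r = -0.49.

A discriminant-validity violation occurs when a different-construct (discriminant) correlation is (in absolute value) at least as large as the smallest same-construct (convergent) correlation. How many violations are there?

Convergent (same construct = impulsivity): Scale A.
Smallest convergent = 0.71. Discriminant |r|: 0.37, 0.49; count ≥ 0.71 → 0.

0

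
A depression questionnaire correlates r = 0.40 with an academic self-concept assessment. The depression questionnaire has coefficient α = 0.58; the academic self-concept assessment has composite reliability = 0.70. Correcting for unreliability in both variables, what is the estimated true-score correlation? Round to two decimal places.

r_true = r_obs / √(r_xx · r_yy) = 0.40 / √(0.58 × 0.70) = 0.40 / √0.4060 = 0.40 / 0.6372 ≈ 0.63.

0.63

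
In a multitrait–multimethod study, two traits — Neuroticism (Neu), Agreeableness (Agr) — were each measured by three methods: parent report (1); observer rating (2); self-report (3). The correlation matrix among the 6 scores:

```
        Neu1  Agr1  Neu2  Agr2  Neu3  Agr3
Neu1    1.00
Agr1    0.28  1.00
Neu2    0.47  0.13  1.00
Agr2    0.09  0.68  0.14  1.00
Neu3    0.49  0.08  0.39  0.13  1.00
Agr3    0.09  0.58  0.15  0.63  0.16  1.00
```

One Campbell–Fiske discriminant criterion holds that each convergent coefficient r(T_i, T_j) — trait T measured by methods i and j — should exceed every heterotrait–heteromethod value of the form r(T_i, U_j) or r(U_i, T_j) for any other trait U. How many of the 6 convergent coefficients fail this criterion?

0

Checking each validity diagonal entry against its comparison values:
Neu (methods 1·2): 0.47 vs {0.09, 0.13} → pass.
Neu (methods 1·3): 0.49 vs {0.09, 0.08} → pass.
Neu (methods 2·3): 0.39 vs {0.15, 0.13} → pass.
Agr (methods 1·2): 0.68 vs {0.13, 0.09} → pass.
Agr (methods 1·3): 0.58 vs {0.08, 0.09} → pass.
Agr (methods 2·3): 0.63 vs {0.13, 0.15} → pass.
0 of 6 fail.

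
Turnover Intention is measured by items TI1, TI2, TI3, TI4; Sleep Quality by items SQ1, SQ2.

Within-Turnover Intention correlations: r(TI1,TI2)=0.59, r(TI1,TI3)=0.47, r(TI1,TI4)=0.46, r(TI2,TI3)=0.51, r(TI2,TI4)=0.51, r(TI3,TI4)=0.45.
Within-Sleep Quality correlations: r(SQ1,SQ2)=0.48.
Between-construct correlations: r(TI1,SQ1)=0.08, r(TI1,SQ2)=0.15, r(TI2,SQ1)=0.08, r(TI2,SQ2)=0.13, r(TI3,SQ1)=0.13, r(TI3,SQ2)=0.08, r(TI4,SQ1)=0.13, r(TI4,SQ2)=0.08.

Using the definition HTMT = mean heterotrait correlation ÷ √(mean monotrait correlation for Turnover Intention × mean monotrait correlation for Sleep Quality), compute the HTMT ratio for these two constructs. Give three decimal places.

Mean between = 0.86/8 = 0.1075.
Mean within-TI = 2.99/6 = 0.4983; mean within-SQ = 0.48/1 = 0.4800.
Geometric mean = √(0.4983 × 0.4800) = 0.4891.
HTMT = 0.1075 / 0.4891 = 0.220.

0.220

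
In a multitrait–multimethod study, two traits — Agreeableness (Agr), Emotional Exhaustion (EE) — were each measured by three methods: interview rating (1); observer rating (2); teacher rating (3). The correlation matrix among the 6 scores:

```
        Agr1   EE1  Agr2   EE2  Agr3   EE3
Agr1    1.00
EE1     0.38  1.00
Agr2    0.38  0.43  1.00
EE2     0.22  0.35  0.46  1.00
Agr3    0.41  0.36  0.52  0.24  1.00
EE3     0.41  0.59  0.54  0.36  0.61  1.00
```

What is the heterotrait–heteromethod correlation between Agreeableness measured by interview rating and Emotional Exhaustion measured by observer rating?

0.22

Different traits and methods: r(Agr1, EE2) = 0.22.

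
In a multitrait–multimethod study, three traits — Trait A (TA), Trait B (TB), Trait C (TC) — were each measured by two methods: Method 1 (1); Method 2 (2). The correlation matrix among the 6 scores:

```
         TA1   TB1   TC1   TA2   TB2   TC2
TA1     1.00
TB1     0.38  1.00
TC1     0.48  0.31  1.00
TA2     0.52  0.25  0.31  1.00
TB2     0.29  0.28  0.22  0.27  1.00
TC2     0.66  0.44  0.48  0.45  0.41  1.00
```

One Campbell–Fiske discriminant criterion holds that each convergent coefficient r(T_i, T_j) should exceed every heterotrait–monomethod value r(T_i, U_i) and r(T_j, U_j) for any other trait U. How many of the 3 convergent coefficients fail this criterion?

Each convergent coefficient versus the relevant comparison correlations:
TA (methods 1·2): 0.52 vs {0.38, 0.27, 0.48, 0.45} → pass.
TB (methods 1·2): 0.28 vs {0.38, 0.27, 0.31, 0.41} → fail.
TC (methods 1·2): 0.48 vs {0.48, 0.45, 0.31, 0.41} → fail.
2 of 3 fail.

2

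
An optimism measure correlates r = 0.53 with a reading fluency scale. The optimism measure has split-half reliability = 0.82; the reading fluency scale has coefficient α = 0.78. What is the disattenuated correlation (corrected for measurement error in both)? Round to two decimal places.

r_true = r_obs / √(r_xx · r_yy) = 0.53 / √(0.82 × 0.78) = 0.53 / √0.6396 = 0.53 / 0.7997 ≈ 0.66.

0.66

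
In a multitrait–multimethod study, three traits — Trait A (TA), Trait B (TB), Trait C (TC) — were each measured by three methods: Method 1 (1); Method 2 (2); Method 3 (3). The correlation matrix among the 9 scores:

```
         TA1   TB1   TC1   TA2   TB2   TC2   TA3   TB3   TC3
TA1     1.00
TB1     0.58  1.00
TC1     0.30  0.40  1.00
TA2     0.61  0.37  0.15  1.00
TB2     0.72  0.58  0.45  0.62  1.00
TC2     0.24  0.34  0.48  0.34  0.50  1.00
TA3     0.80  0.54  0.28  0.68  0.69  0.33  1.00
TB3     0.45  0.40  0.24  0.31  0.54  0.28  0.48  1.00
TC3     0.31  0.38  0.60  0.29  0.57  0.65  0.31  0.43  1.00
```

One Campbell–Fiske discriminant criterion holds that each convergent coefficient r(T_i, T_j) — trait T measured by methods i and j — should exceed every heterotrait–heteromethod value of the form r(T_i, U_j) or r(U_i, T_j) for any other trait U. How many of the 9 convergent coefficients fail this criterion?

5

Convergent coefficients and their comparison sets:
TA (methods 1·2): 0.61 vs {0.72, 0.37, 0.24, 0.15} → fail.
TA (methods 1·3): 0.80 vs {0.45, 0.54, 0.31, 0.28} → pass.
TA (methods 2·3): 0.68 vs {0.31, 0.69, 0.29, 0.33} → fail.
TB (methods 1·2): 0.58 vs {0.37, 0.72, 0.34, 0.45} → fail.
TB (methods 1·3): 0.40 vs {0.54, 0.45, 0.38, 0.24} → fail.
TB (methods 2·3): 0.54 vs {0.69, 0.31, 0.57, 0.28} → fail.
TC (methods 1·2): 0.48 vs {0.15, 0.24, 0.45, 0.34} → pass.
TC (methods 1·3): 0.60 vs {0.28, 0.31, 0.24, 0.38} → pass.
TC (methods 2·3): 0.65 vs {0.33, 0.29, 0.28, 0.57} → pass.
5 of 9 fail.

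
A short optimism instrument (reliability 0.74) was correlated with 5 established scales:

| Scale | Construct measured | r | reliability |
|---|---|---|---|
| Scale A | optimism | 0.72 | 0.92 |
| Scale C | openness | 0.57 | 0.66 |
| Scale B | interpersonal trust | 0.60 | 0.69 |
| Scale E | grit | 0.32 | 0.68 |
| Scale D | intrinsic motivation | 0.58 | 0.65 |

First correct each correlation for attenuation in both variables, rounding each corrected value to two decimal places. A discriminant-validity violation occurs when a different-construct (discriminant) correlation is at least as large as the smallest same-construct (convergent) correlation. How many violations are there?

0

Disattenuated r (r / √(r_scale · r_new)):
  Scale A (conv): 0.72 / √(0.92·0.74) = 0.87
  Scale C (disc): 0.57 / √(0.66·0.74) = 0.82
  Scale B (disc): 0.60 / √(0.69·0.74) = 0.84
  Scale E (disc): 0.32 / √(0.68·0.74) = 0.45
  Scale D (disc): 0.58 / √(0.65·0.74) = 0.84
Smallest convergent = 0.87. Discriminant values: 0.82, 0.84, 0.45, 0.84; count ≥ 0.87 → 0.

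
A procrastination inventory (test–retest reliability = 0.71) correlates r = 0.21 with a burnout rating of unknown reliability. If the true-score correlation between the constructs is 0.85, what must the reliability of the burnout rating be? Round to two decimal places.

r_true = r_obs / √(r_xx · r_yy) ⇒ 0.85 = 0.21 / √(0.71 · r_yy).
√(0.71 · r_yy) = 0.21 / 0.85 = 0.2471; 0.71 · r_yy = 0.0611; r_yy = 0.0611 / 0.71 ≈ 0.09.

0.09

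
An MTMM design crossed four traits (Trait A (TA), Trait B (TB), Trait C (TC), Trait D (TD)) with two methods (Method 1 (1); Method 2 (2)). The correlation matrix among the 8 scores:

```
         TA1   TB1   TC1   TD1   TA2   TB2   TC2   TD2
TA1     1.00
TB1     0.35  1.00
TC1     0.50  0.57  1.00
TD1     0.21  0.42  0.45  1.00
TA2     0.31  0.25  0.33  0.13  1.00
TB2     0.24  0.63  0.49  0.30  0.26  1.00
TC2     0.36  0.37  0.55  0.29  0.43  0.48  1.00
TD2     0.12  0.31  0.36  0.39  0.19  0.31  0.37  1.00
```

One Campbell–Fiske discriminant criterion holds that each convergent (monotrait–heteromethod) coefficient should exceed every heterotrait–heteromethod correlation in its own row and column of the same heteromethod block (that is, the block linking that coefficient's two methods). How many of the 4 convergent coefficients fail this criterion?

1

Convergent coefficients and their comparison sets:
TA (methods 1·2): 0.31 vs {0.24, 0.25, 0.36, 0.33, 0.12, 0.13} → fail.
TB (methods 1·2): 0.63 vs {0.25, 0.24, 0.37, 0.49, 0.31, 0.30} → pass.
TC (methods 1·2): 0.55 vs {0.33, 0.36, 0.49, 0.37, 0.36, 0.29} → pass.
TD (methods 1·2): 0.39 vs {0.13, 0.12, 0.30, 0.31, 0.29, 0.36} → pass.
1 of 4 fail.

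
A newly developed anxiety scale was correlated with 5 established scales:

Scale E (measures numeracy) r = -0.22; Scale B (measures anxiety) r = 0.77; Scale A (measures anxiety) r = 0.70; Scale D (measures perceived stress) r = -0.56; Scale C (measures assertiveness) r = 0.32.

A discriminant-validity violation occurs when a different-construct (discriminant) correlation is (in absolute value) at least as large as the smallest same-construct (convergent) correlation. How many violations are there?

0

Convergent (same construct = anxiety): Scale B, Scale A.
Smallest convergent = 0.70. Discriminant |r|: 0.22, 0.56, 0.32; count ≥ 0.70 → 0.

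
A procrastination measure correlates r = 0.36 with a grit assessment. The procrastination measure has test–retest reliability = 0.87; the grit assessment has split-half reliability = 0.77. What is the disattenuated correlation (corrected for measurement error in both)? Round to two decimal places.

0.44

r_true = r_obs / √(r_xx · r_yy) = 0.36 / √(0.87 × 0.77) = 0.36 / √0.6699 = 0.36 / 0.8185 ≈ 0.44.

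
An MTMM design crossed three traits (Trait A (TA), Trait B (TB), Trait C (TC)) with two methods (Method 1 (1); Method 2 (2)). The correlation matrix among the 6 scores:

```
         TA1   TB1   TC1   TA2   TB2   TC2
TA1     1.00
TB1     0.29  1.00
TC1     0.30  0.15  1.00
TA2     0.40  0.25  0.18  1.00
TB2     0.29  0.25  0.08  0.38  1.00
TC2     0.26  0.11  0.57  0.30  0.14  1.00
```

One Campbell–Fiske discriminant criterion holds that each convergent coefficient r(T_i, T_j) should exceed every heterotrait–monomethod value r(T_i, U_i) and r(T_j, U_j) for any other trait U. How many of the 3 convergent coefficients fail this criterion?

Checking each validity diagonal entry against its comparison values:
TA (methods 1·2): 0.40 vs {0.29, 0.38, 0.30, 0.30} → pass.
TB (methods 1·2): 0.25 vs {0.29, 0.38, 0.15, 0.14} → fail.
TC (methods 1·2): 0.57 vs {0.30, 0.30, 0.15, 0.14} → pass.
1 of 3 fail.

1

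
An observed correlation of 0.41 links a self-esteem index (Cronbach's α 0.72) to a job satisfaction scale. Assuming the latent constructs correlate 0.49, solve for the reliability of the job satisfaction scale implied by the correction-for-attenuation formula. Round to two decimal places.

0.97

r_true = r_obs / √(r_xx · r_yy) ⇒ 0.49 = 0.41 / √(0.72 · r_yy).
√(0.72 · r_yy) = 0.41 / 0.49 = 0.8367; 0.72 · r_yy = 0.7001; r_yy = 0.7001 / 0.72 ≈ 0.97.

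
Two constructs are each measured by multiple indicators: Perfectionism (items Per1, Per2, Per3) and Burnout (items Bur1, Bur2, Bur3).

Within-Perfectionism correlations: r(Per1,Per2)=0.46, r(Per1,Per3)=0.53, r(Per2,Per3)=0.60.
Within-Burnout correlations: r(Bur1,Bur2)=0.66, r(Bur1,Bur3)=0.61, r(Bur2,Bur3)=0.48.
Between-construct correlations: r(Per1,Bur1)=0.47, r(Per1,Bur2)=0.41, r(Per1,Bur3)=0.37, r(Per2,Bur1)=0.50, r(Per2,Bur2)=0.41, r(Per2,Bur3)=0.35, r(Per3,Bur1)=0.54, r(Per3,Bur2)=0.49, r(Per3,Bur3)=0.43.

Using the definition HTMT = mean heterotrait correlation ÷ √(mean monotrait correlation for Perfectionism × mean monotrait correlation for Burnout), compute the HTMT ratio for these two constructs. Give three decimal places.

Mean heterotrait r = 3.97/9 = 0.4411.
Mean within-Per = 1.59/3 = 0.5300; mean within-Bur = 1.75/3 = 0.5833.
Geometric mean = √(0.5300 × 0.5833) = 0.5560.
HTMT = 0.4411 / 0.5560 = 0.793.

0.793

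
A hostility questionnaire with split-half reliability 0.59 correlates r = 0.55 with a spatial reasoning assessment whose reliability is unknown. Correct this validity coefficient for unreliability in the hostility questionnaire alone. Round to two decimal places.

Single correction: r_c = r_obs / √r_xx = 0.55 / √0.59 = 0.55 / 0.7681 ≈ 0.72.

0.72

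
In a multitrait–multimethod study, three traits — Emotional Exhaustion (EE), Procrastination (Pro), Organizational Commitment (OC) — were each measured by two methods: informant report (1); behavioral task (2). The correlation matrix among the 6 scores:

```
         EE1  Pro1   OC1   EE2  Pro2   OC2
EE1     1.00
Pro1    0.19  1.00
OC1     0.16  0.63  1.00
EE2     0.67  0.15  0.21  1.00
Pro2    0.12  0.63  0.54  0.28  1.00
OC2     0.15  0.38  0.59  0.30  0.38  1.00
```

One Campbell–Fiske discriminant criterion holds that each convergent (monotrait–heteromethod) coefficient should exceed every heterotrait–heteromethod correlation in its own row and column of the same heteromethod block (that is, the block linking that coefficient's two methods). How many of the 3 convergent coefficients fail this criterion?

Checking each validity diagonal entry against its comparison values:
EE (methods 1·2): 0.67 vs {0.12, 0.15, 0.15, 0.21} → pass.
Pro (methods 1·2): 0.63 vs {0.15, 0.12, 0.38, 0.54} → pass.
OC (methods 1·2): 0.59 vs {0.21, 0.15, 0.54, 0.38} → pass.
0 of 3 fail.

0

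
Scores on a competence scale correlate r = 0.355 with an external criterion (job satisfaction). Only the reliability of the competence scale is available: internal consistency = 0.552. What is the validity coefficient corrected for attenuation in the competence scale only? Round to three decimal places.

Single correction: r_c = r_obs / √r_xx = 0.355 / √0.552 = 0.355 / 0.7430 ≈ 0.478.

0.478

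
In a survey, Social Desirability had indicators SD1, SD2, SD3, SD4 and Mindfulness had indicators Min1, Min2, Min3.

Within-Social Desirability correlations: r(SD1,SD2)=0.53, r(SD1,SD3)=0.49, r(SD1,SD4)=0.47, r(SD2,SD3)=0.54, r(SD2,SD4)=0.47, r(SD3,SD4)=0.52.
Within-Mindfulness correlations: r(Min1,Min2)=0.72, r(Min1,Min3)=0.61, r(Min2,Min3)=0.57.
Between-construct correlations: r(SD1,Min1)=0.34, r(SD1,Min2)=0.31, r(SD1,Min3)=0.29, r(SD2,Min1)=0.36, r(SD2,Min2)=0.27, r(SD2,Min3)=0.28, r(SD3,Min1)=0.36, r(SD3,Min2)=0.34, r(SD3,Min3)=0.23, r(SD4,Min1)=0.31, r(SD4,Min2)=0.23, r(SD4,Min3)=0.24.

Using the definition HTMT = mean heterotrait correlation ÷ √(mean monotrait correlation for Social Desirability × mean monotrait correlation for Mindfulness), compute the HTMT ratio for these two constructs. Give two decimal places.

Mean heterotrait r = 3.56/12 = 0.2967.
Mean within-SD = 3.02/6 = 0.5033; mean within-Min = 1.90/3 = 0.6333.
Geometric mean = √(0.5033 × 0.6333) = 0.5646.
HTMT = 0.2967 / 0.5646 = 0.53.

0.53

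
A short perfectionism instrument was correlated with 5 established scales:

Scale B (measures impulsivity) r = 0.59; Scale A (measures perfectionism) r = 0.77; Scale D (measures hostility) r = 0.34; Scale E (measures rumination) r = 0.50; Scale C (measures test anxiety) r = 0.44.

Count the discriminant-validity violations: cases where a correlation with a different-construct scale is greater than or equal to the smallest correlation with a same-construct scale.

0

Convergent (same construct = perfectionism): Scale A.
Smallest convergent = 0.77. Discriminant values: 0.59, 0.34, 0.50, 0.44; count ≥ 0.77 → 0.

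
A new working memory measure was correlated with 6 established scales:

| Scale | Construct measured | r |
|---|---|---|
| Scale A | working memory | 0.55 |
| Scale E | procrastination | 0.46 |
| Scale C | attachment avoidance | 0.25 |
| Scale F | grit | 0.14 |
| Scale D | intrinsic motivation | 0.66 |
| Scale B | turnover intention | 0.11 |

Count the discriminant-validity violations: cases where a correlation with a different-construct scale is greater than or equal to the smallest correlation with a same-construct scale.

1

Convergent (same construct = working memory): Scale A.
Smallest convergent = 0.55. Discriminant values: 0.46, 0.25, 0.14, 0.66, 0.11; count ≥ 0.55 → 1.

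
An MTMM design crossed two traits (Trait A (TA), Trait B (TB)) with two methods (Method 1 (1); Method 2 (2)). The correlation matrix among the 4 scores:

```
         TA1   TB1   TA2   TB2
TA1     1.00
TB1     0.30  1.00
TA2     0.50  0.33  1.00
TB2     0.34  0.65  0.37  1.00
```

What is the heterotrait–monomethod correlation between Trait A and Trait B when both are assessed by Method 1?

0.30

Different traits, same method: r(TA1, TB1) = 0.30.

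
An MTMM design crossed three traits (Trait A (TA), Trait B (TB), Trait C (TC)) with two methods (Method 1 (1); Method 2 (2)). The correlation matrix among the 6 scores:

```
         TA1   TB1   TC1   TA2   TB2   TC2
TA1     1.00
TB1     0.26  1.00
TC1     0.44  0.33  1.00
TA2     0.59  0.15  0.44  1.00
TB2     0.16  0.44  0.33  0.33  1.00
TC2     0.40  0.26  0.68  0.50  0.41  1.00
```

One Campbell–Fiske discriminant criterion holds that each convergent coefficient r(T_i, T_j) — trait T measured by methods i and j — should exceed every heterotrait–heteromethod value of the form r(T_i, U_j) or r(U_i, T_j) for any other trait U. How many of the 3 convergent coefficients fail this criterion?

0

Checking each validity diagonal entry against its comparison values:
TA (methods 1·2): 0.59 vs {0.16, 0.15, 0.40, 0.44} → pass.
TB (methods 1·2): 0.44 vs {0.15, 0.16, 0.26, 0.33} → pass.
TC (methods 1·2): 0.68 vs {0.44, 0.40, 0.33, 0.26} → pass.
0 of 3 fail.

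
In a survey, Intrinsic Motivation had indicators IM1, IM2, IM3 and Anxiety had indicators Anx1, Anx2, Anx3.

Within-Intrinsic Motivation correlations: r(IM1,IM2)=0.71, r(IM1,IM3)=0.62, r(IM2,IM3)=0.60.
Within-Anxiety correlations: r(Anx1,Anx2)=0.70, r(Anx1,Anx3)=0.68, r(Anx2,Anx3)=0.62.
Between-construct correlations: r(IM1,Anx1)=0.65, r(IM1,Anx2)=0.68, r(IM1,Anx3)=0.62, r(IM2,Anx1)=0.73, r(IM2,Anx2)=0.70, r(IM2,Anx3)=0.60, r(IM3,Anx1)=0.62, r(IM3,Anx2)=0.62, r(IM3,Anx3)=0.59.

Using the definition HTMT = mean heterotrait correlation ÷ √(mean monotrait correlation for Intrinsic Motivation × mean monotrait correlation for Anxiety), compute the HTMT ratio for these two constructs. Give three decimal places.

0.986

Mean between = 5.81/9 = 0.6456.
Mean within-IM = 1.93/3 = 0.6433; mean within-Anx = 2.00/3 = 0.6667.
Geometric mean = √(0.6433 × 0.6667) = 0.6549.
HTMT = 0.6456 / 0.6549 = 0.986.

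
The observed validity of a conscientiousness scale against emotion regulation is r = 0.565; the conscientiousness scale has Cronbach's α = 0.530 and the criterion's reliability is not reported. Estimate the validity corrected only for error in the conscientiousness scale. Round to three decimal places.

Single correction: r_c = r_obs / √r_xx = 0.565 / √0.530 = 0.565 / 0.7280 ≈ 0.776.

0.776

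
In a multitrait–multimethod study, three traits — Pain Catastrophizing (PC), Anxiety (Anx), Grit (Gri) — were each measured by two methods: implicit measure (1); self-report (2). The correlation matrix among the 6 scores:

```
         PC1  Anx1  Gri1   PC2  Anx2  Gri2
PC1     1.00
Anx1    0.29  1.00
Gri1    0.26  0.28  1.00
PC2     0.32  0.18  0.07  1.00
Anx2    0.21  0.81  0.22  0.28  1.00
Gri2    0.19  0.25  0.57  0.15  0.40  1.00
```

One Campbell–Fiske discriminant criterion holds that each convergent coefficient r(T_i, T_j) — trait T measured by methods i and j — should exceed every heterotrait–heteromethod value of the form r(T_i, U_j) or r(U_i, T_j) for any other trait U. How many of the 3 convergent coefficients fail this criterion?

Convergent coefficients and their comparison sets:
PC (methods 1·2): 0.32 vs {0.21, 0.18, 0.19, 0.07} → pass.
Anx (methods 1·2): 0.81 vs {0.18, 0.21, 0.25, 0.22} → pass.
Gri (methods 1·2): 0.57 vs {0.07, 0.19, 0.22, 0.25} → pass.
0 of 3 fail.

0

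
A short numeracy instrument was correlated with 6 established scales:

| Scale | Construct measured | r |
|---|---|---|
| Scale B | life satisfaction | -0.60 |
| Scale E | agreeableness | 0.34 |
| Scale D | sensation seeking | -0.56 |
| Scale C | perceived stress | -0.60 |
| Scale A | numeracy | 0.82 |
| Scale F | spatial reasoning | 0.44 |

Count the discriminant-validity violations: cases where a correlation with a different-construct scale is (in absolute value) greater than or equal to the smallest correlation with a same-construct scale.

Convergent (same construct = numeracy): Scale A.
Smallest convergent = 0.82. Discriminant |r|: 0.60, 0.34, 0.56, 0.60, 0.44; count ≥ 0.82 → 0.

0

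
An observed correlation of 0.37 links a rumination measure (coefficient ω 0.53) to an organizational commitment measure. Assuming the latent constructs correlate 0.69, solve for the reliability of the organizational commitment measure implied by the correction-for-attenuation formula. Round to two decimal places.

0.54

r_true = r_obs / √(r_xx · r_yy) ⇒ 0.69 = 0.37 / √(0.53 · r_yy).
√(0.53 · r_yy) = 0.37 / 0.69 = 0.5362; 0.53 · r_yy = 0.2875; r_yy = 0.2875 / 0.53 ≈ 0.54.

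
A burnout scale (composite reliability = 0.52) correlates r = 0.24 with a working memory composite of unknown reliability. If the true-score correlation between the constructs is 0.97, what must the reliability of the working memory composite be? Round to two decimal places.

0.12

r_true = r_obs / √(r_xx · r_yy) ⇒ 0.97 = 0.24 / √(0.52 · r_yy).
√(0.52 · r_yy) = 0.24 / 0.97 = 0.2474; 0.52 · r_yy = 0.0612; r_yy = 0.0612 / 0.52 ≈ 0.12.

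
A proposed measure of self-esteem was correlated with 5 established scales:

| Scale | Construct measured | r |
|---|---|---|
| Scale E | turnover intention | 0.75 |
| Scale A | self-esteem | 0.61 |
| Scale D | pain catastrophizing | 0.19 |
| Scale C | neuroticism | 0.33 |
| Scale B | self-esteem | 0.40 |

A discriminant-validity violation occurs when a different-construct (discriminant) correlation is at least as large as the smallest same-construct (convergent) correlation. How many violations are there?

1

Convergent (same construct = self-esteem): Scale A, Scale B.
Smallest convergent = 0.40. Discriminant values: 0.75, 0.19, 0.33; count ≥ 0.40 → 1.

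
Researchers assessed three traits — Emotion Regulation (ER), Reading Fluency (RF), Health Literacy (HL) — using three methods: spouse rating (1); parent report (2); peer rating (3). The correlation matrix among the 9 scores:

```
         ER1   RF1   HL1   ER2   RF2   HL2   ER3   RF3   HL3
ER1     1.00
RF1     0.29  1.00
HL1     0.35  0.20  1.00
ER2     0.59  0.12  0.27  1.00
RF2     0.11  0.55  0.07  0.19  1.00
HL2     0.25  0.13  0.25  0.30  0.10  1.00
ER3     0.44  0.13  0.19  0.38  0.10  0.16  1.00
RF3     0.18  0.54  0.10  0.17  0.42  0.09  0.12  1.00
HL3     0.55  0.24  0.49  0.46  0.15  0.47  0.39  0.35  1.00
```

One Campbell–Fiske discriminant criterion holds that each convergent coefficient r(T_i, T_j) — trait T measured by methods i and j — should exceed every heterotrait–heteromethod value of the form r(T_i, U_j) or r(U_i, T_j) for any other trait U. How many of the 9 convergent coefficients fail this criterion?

4

Each convergent coefficient versus the relevant comparison correlations:
ER (methods 1·2): 0.59 vs {0.11, 0.12, 0.25, 0.27} → pass.
ER (methods 1·3): 0.44 vs {0.18, 0.13, 0.55, 0.19} → fail.
ER (methods 2·3): 0.38 vs {0.17, 0.10, 0.46, 0.16} → fail.
RF (methods 1·2): 0.55 vs {0.12, 0.11, 0.13, 0.07} → pass.
RF (methods 1·3): 0.54 vs {0.13, 0.18, 0.24, 0.10} → pass.
RF (methods 2·3): 0.42 vs {0.10, 0.17, 0.15, 0.09} → pass.
HL (methods 1·2): 0.25 vs {0.27, 0.25, 0.07, 0.13} → fail.
HL (methods 1·3): 0.49 vs {0.19, 0.55, 0.10, 0.24} → fail.
HL (methods 2·3): 0.47 vs {0.16, 0.46, 0.09, 0.15} → pass.
4 of 9 fail.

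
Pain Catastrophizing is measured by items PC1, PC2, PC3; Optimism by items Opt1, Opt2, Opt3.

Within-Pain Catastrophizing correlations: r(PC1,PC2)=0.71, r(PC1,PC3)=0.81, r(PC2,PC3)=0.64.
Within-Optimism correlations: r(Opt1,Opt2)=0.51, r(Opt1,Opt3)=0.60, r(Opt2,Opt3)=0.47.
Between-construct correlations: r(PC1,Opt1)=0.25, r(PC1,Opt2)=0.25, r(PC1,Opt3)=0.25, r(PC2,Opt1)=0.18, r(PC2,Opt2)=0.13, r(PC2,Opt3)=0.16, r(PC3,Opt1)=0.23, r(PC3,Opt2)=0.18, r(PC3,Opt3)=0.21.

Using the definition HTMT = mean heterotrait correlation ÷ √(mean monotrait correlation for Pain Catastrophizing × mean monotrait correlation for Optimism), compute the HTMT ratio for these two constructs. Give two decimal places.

Between-construct mean = 1.84/9 = 0.2044.
Mean within-PC = 2.16/3 = 0.7200; mean within-Opt = 1.58/3 = 0.5267.
Geometric mean = √(0.7200 × 0.5267) = 0.6158.
HTMT = 0.2044 / 0.6158 = 0.33.

0.33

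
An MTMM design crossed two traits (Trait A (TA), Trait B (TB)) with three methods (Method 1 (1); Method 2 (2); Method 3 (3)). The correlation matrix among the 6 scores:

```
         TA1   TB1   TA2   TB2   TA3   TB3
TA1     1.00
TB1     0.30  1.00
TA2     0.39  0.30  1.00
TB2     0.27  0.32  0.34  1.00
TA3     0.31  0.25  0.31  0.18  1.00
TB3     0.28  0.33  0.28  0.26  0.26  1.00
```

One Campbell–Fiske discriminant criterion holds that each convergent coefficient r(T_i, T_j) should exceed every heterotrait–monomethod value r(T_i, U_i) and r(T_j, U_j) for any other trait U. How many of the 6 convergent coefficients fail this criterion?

3

Checking each validity diagonal entry against its comparison values:
TA (methods 1·2): 0.39 vs {0.30, 0.34} → pass.
TA (methods 1·3): 0.31 vs {0.30, 0.26} → pass.
TA (methods 2·3): 0.31 vs {0.34, 0.26} → fail.
TB (methods 1·2): 0.32 vs {0.30, 0.34} → fail.
TB (methods 1·3): 0.33 vs {0.30, 0.26} → pass.
TB (methods 2·3): 0.26 vs {0.34, 0.26} → fail.
3 of 6 fail.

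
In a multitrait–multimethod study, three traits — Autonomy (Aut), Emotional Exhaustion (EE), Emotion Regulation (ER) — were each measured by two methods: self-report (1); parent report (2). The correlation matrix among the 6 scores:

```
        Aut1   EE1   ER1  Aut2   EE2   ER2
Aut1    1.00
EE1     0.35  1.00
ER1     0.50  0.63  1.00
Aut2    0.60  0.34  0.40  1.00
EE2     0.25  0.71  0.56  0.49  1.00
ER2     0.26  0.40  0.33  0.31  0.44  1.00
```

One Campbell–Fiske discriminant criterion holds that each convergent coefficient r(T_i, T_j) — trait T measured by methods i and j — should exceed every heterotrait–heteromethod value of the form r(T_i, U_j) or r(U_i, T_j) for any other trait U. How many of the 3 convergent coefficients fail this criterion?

1

Convergent coefficients and their comparison sets:
Aut (methods 1·2): 0.60 vs {0.25, 0.34, 0.26, 0.40} → pass.
EE (methods 1·2): 0.71 vs {0.34, 0.25, 0.40, 0.56} → pass.
ER (methods 1·2): 0.33 vs {0.40, 0.26, 0.56, 0.40} → fail.
1 of 3 fail.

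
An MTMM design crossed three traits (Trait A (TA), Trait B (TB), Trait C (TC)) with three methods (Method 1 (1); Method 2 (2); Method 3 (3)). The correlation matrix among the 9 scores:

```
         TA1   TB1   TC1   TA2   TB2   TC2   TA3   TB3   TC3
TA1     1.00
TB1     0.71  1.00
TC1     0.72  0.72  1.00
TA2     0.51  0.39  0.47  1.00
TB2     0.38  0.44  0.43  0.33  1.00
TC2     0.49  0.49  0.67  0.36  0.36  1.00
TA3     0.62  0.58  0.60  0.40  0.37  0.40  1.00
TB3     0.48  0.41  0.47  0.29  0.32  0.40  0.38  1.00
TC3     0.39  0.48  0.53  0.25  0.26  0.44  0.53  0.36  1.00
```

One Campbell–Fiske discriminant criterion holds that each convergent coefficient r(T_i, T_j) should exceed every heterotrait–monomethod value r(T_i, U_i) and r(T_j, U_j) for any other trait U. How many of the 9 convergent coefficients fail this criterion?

9

Checking each validity diagonal entry against its comparison values:
TA (methods 1·2): 0.51 vs {0.71, 0.33, 0.72, 0.36} → fail.
TA (methods 1·3): 0.62 vs {0.71, 0.38, 0.72, 0.53} → fail.
TA (methods 2·3): 0.40 vs {0.33, 0.38, 0.36, 0.53} → fail.
TB (methods 1·2): 0.44 vs {0.71, 0.33, 0.72, 0.36} → fail.
TB (methods 1·3): 0.41 vs {0.71, 0.38, 0.72, 0.36} → fail.
TB (methods 2·3): 0.32 vs {0.33, 0.38, 0.36, 0.36} → fail.
TC (methods 1·2): 0.67 vs {0.72, 0.36, 0.72, 0.36} → fail.
TC (methods 1·3): 0.53 vs {0.72, 0.53, 0.72, 0.36} → fail.
TC (methods 2·3): 0.44 vs {0.36, 0.53, 0.36, 0.36} → fail.
9 of 9 fail.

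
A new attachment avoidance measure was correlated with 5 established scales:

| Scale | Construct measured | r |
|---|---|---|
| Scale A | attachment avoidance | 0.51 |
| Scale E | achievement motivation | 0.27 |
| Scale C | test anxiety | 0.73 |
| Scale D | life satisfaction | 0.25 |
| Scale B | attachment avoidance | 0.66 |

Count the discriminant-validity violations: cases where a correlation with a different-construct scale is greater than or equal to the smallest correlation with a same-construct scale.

Convergent (same construct = attachment avoidance): Scale A, Scale B.
Smallest convergent = 0.51. Discriminant values: 0.27, 0.73, 0.25; count ≥ 0.51 → 1.

1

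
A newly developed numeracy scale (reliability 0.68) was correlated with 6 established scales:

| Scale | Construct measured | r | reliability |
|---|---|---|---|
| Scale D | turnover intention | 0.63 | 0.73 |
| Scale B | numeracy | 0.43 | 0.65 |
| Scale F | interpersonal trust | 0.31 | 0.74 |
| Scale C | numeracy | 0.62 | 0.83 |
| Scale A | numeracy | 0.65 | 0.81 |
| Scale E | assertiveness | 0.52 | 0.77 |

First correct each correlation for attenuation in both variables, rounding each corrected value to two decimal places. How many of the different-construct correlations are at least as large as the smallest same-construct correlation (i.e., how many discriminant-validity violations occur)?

Disattenuated r (r / √(r_scale · r_new)):
  Scale D (disc): 0.63 / √(0.73·0.68) = 0.89
  Scale B (conv): 0.43 / √(0.65·0.68) = 0.65
  Scale F (disc): 0.31 / √(0.74·0.68) = 0.44
  Scale C (conv): 0.62 / √(0.83·0.68) = 0.83
  Scale A (conv): 0.65 / √(0.81·0.68) = 0.88
  Scale E (disc): 0.52 / √(0.77·0.68) = 0.72
Smallest convergent = 0.65. Discriminant values: 0.89, 0.44, 0.72; count ≥ 0.65 → 2.

2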